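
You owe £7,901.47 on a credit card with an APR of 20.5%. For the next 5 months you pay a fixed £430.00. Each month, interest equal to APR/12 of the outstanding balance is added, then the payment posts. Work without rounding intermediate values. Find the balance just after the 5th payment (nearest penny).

£6,375.12

Monthly rate r = 20.5%/12 = 1.70833% = 0.0170833.
Each month: B ← B·(1+r) − £430.00.
Month 1: interest £134.98; balance after payment £7,606.45.
Month 2: interest £129.94; balance after payment £7,306.40.
Month 3: interest £124.82; balance after payment £7,001.21.
Month 4: interest £119.60; balance after payment £6,690.82.
Month 5: interest £114.30; balance after payment £6,375.12.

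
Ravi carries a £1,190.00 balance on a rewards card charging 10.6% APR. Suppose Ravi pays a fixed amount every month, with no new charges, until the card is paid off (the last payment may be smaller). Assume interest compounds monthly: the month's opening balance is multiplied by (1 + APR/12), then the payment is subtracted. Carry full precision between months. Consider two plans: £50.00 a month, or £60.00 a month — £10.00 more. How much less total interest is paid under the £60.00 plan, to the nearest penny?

£27.80

Monthly rate r = 10.6%/12 = 0.883333% = 0.00883333.
At £50.00/mo: n = ⌈−ln(1 − rB₀/P)/ln(1+r)⌉ = 27 payments (last £41.87); total interest = total paid − £1,190.00 = £151.87.
At £60.00/mo: 22 payments (last £54.07); total interest £124.07.
Interest saved = £151.87 − £124.07 = £27.80.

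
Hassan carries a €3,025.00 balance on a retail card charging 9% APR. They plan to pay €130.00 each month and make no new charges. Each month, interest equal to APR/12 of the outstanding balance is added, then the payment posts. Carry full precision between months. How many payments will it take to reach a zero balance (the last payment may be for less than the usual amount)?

26 months

Monthly rate r = 9%/12 = 0.75% = 0.0075.
Recurrence: B ← B·(1+r) − €130.00.
Month 1: interest €22.69; balance after payment €2,917.69.
Month 2: interest €21.88; balance after payment €2,809.57.
Closed form: n = −ln(1 − rB₀/P)/ln(1+r) = −ln(0.82548)/ln(1.0075) ≈ 25.668, so the balance reaches zero during payment 26.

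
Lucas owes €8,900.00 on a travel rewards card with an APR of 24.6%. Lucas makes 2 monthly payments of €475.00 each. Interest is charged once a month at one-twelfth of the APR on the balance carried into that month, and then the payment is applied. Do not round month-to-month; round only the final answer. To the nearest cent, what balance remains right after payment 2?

€8,308.90

Monthly rate r = 24.6%/12 = 2.05% = 0.0205.
Each month: B ← B·(1+r) − €475.00.
Month 1: interest €182.45; balance after payment €8,607.45.
Month 2: interest €176.45; balance after payment €8,308.90.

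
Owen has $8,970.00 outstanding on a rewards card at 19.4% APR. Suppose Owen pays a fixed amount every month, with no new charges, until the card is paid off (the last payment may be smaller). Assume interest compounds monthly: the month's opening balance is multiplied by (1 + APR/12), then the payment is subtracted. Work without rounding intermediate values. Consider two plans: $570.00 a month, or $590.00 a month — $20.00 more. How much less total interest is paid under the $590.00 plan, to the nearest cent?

$56.80

Monthly rate r = 19.4%/12 = 1.61667% = 0.0161667.
At $570.00/mo: n = ⌈−ln(1 − rB₀/P)/ln(1+r)⌉ = 19 payments (last $175.47); total interest = total paid − $8,970.00 = $1,465.47.
At $590.00/mo: 18 payments (last $348.67); total interest $1,408.67.
Interest saved = $1,465.47 − $1,408.67 = $56.80.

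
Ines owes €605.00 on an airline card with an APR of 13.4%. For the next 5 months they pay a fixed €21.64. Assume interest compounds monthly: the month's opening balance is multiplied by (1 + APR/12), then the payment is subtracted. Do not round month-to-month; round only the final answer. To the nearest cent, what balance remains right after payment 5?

Monthly rate r = 13.4%/12 = 1.11667% = 0.0111667.
Each month: B ← B·(1+r) − €21.64.
Month 1: interest €6.76; balance after payment €590.12.
Month 2: interest €6.59; balance after payment €575.07.
Month 3: interest €6.42; balance after payment €559.85.
Month 4: interest €6.25; balance after payment €544.46.
Month 5: interest €6.08; balance after payment €528.90.

€528.90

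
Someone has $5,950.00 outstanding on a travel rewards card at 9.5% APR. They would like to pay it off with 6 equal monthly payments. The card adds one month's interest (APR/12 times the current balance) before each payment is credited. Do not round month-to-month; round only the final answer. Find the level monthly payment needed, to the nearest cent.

$1,019.32

Monthly rate r = 9.5%/12 = 0.791667% = 0.00791667.
Level-payment amortization: P = B₀·r / (1 − (1+r)^(−n)) = 5950.00·0.00791667 / (1 − 1.00792^(−6)).
Denominator 1 − (1+r)^(−6) = 0.0462111523.
P = 47.1042 / 0.0462111523 ≈ 1019.32.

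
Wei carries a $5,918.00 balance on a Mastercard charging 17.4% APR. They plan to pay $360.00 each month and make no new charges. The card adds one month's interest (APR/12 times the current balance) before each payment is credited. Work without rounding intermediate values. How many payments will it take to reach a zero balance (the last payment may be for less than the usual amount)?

Monthly rate r = 17.4%/12 = 1.45% = 0.0145.
Recurrence: B ← B·(1+r) − $360.00.
Month 1: interest $85.81; balance after payment $5,643.81.
Month 2: interest $81.84; balance after payment $5,365.65.
Closed form: n = −ln(1 − rB₀/P)/ln(1+r) = −ln(0.76164)/ln(1.0145) ≈ 18.914, so the balance reaches zero during payment 19.

19 payments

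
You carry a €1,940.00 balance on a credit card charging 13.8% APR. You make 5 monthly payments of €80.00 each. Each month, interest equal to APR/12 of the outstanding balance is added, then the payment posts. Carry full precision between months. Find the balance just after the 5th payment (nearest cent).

€1,644.84

Monthly rate r = 13.8%/12 = 1.15% = 0.0115.
Each month: B ← B·(1+r) − €80.00.
Month 1: interest €22.31; balance after payment €1,882.31.
Month 2: interest €21.65; balance after payment €1,823.96.
Month 3: interest €20.98; balance after payment €1,764.93.
Month 4: interest €20.30; balance after payment €1,705.23.
Month 5: interest €19.61; balance after payment €1,644.84.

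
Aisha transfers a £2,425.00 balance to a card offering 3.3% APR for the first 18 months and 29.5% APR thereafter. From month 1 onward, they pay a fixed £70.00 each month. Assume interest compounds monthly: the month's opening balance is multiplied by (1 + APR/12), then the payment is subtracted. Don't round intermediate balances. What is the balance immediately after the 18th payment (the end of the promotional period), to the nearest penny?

£1,258.00

Promo months 1–18 at r₀ = 3.3%/12 = 0.00275; months 19+ at r₁ = 29.5%/12 = 0.0245833.
After month 18: iterate B ← B·(1+r₀) − £70.00 for 18 months → £1,258.00.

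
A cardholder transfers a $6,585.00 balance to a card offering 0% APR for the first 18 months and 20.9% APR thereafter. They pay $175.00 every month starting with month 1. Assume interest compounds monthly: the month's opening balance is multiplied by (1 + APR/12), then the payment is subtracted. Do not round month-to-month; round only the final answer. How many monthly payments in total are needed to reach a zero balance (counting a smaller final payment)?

43 payments

Promo months 1–18 at r₀ = 0%/12 = 0; months 19+ at r₁ = 20.9%/12 = 0.0174167.
After month 18 (no interest yet): B = $6,585.00 − 18·$175.00 = $3,435.00.
Then at r₁ with $175.00/mo: n₂ = −ln(1 − r₁·B/P)/ln(1+r₁) ≈ 24.23 → 25 more payments.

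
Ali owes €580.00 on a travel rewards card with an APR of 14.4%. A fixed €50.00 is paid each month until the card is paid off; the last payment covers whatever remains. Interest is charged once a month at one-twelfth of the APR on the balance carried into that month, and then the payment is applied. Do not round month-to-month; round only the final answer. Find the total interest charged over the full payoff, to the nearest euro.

Monthly rate r = 14.4%/12 = 1.2% = 0.012.
Payoff takes n = ⌈−ln(1 − rB₀/P)/ln(1+r)⌉ = ⌈12.566⌉ = 13 payments; the last is €28.37.
Total paid = 12·€50.00 + €28.37 = €628.37.
Total interest = total paid − principal = €628.37 − €580.00 = €48.37.

€48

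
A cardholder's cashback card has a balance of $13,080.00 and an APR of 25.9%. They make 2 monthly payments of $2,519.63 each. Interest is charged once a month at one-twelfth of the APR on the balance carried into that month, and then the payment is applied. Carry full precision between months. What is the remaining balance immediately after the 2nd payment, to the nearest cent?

$8,557.07

Monthly rate r = 25.9%/12 = 2.15833% = 0.0215833.
Each month: B ← B·(1+r) − $2,519.63.
Month 1: interest $282.31; balance after payment $10,842.68.
Month 2: interest $234.02; balance after payment $8,557.07.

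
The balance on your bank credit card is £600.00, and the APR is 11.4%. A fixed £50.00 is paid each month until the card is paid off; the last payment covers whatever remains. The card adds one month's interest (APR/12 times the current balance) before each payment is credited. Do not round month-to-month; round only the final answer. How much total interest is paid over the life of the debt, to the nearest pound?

£40

Monthly rate r = 11.4%/12 = 0.95% = 0.0095.
Payoff takes n = ⌈−ln(1 − rB₀/P)/ln(1+r)⌉ = ⌈12.801⌉ = 13 payments; the last is £40.10.
Total paid = 12·£50.00 + £40.10 = £640.10.
Total interest = total paid − principal = £640.10 − £600.00 = £40.10.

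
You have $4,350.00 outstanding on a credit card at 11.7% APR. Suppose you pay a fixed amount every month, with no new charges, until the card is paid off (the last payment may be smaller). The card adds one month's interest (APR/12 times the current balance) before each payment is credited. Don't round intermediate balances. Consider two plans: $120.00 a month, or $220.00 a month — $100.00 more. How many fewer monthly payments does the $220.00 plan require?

Monthly rate r = 11.7%/12 = 0.975% = 0.00975.
At $120.00/mo: n = ⌈−ln(1 − rB₀/P)/ln(1+r)⌉ = 45 payments (last $113.36); total interest = total paid − $4,350.00 = $1,043.36.
At $220.00/mo: 23 payments (last $16.01); total interest $506.01.
Payments saved = 45 − 23 = 22.

22 fewer payments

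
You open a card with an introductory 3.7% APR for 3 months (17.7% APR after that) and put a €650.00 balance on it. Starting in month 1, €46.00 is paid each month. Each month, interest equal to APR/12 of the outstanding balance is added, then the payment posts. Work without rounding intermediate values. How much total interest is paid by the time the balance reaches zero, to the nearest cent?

Promo months 1–3 at r₀ = 3.7%/12 = 0.00308333; months 4+ at r₁ = 17.7%/12 = 0.01475.
After month 3: iterate B ← B·(1+r₀) − €46.00 for 3 months → €517.61.
Then at r₁ with €46.00/mo: n₂ = −ln(1 − r₁·B/P)/ln(1+r₁) ≈ 12.39 → 13 more payments.
Total paid = 15·€46.00 + €18.24 = €708.24; interest = €708.24 − €650.00 = €58.24.

€58.24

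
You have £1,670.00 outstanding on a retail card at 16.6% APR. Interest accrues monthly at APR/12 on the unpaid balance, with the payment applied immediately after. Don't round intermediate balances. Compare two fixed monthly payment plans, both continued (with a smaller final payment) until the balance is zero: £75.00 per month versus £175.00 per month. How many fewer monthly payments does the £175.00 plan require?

16 fewer payments

Monthly rate r = 16.6%/12 = 1.38333% = 0.0138333.
At £75.00/mo: n = ⌈−ln(1 − rB₀/P)/ln(1+r)⌉ = 27 payments (last £60.13); total interest = total paid − £1,670.00 = £340.13.
At £175.00/mo: 11 payments (last £53.62); total interest £133.62.
Payments saved = 27 − 11 = 16.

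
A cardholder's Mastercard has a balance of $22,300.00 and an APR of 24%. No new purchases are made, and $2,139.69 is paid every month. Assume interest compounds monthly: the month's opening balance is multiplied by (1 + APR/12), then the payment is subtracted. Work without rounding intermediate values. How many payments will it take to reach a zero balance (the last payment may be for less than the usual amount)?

Monthly rate r = 24%/12 = 2% = 0.02.
Recurrence: B ← B·(1+r) − $2,139.69.
Month 1: interest $446.00; balance after payment $20,606.31.
Month 2: interest $412.13; balance after payment $18,878.75.
Closed form: n = −ln(1 − rB₀/P)/ln(1+r) = −ln(0.79156)/ln(1.02) ≈ 11.804, so the balance reaches zero during payment 12.

12 payments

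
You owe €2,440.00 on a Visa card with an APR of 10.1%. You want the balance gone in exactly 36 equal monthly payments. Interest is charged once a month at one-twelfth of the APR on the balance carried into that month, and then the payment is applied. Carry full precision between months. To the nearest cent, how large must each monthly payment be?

€78.85

Monthly rate r = 10.1%/12 = 0.841667% = 0.00841667.
Level-payment amortization: P = B₀·r / (1 − (1+r)^(−n)) = 2440.00·0.00841667 / (1 − 1.00842^(−36)).
Denominator 1 − (1+r)^(−36) = 0.260463755.
P = 20.5367 / 0.260463755 ≈ 78.85.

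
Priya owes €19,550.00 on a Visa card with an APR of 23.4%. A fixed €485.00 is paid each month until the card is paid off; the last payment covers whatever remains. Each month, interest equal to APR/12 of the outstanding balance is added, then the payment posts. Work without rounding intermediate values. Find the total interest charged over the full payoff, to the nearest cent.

Monthly rate r = 23.4%/12 = 1.95% = 0.0195.
Payoff takes n = ⌈−ln(1 − rB₀/P)/ln(1+r)⌉ = ⌈79.841⌉ = 80 payments; the last is €408.75.
Total paid = 79·€485.00 + €408.75 = €38,723.75.
Total interest = total paid − principal = €38,723.75 − €19,550.00 = €19,173.75.

€19,173.75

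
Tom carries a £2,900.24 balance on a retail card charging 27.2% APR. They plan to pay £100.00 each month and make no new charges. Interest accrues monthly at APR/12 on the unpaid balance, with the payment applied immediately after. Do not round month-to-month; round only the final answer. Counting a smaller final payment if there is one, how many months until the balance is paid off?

48 payments

Monthly rate r = 27.2%/12 = 2.26667% = 0.0226667.
Recurrence: B ← B·(1+r) − £100.00.
Month 1: interest £65.74; balance after payment £2,865.98.
Month 2: interest £64.96; balance after payment £2,830.94.
Closed form: n = −ln(1 − rB₀/P)/ln(1+r) = −ln(0.34261)/ln(1.02267) ≈ 47.790, so the balance reaches zero during payment 48.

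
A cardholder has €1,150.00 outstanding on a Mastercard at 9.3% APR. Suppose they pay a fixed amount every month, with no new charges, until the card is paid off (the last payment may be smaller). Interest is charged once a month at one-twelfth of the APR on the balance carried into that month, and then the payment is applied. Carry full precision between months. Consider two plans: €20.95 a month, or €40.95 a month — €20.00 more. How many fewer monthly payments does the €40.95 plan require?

40 fewer payments

Monthly rate r = 9.3%/12 = 0.775% = 0.00775.
At €20.95/mo: n = ⌈−ln(1 − rB₀/P)/ln(1+r)⌉ = 72 payments (last €16.25); total interest = total paid − €1,150.00 = €353.70.
At €40.95/mo: 32 payments (last €32.49); total interest €151.94.
Payments saved = 72 − 32 = 40.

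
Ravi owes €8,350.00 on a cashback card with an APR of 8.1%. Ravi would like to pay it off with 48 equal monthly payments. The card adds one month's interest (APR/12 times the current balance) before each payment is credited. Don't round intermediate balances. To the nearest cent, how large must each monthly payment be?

Monthly rate r = 8.1%/12 = 0.675% = 0.00675.
Level-payment amortization: P = B₀·r / (1 − (1+r)^(−n)) = 8350.00·0.00675 / (1 − 1.00675^(−48)).
Denominator 1 − (1+r)^(−48) = 0.275961996.
P = 56.3625 / 0.275961996 ≈ 204.24.

€204.24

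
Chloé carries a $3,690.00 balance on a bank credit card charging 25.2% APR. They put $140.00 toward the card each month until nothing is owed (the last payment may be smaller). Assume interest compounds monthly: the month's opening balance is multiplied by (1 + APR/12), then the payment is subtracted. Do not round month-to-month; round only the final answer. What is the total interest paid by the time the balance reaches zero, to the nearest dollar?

Monthly rate r = 25.2%/12 = 2.1% = 0.021.
Payoff takes n = ⌈−ln(1 − rB₀/P)/ln(1+r)⌉ = ⌈38.798⌉ = 39 payments; the last is $111.92.
Total paid = 38·$140.00 + $111.92 = $5,431.92.
Total interest = total paid − principal = $5,431.92 − $3,690.00 = $1,741.92.

$1,742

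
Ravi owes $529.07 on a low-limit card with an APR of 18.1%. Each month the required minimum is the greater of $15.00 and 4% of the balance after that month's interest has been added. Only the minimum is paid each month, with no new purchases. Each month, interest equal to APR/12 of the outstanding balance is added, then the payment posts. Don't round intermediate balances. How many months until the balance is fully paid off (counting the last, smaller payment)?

Monthly rate r = 18.1%/12 = 1.50833% = 0.0150833.
While 4% of the post-interest balance exceeds $15.00, each month B ← (B·(1+r))·(1 − 0.04), i.e. B shrinks by the factor (1+r)·0.96 = 0.97448.
This holds for months 1–14. Entering month 15 the balance is $368.41; 4% of the post-interest balance is now below $15.00, so the flat $15.00 minimum applies from here.
From month 15 a fixed $15.00 at rate r clears $368.41 in 31 more payments. Total: 14 + 31 = 45 months.

45 months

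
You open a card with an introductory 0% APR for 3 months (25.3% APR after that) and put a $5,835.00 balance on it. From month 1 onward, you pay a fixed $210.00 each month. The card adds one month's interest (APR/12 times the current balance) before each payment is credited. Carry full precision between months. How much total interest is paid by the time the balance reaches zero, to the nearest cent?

$2,236.96

Promo months 1–3 at r₀ = 0%/12 = 0; months 4+ at r₁ = 25.3%/12 = 0.0210833.
After month 3 (no interest yet): B = $5,835.00 − 3·$210.00 = $5,205.00.
Then at r₁ with $210.00/mo: n₂ = −ln(1 − r₁·B/P)/ln(1+r₁) ≈ 35.44 → 36 more payments.
Total paid = 38·$210.00 + $91.96 = $8,071.96; interest = $8,071.96 − $5,835.00 = $2,236.96.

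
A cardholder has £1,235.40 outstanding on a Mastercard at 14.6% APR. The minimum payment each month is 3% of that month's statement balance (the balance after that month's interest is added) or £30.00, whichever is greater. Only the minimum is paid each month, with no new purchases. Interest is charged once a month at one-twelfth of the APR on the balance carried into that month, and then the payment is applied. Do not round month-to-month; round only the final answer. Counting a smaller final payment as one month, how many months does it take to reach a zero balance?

55 months

Monthly rate r = 14.6%/12 = 1.21667% = 0.0121667.
While 3% of the post-interest balance exceeds £30.00, each month B ← (B·(1+r))·(1 − 0.03), i.e. B shrinks by the factor (1+r)·0.97 = 0.9818.
This holds for months 1–13. Entering month 14 the balance is £973.01; 3% of the post-interest balance is now below £30.00, so the flat £30.00 minimum applies from here.
From month 14 a fixed £30.00 at rate r clears £973.01 in 42 more payments. Total: 13 + 42 = 55 months.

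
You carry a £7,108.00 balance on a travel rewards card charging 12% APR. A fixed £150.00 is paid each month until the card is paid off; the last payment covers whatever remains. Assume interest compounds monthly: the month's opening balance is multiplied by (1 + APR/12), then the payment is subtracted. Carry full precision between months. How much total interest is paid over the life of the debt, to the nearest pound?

£2,573

Monthly rate r = 12%/12 = 1% = 0.01.
Payoff takes n = ⌈−ln(1 − rB₀/P)/ln(1+r)⌉ = ⌈64.541⌉ = 65 payments; the last is £81.28.
Total paid = 64·£150.00 + £81.28 = £9,681.28.
Total interest = total paid − principal = £9,681.28 − £7,108.00 = £2,573.28.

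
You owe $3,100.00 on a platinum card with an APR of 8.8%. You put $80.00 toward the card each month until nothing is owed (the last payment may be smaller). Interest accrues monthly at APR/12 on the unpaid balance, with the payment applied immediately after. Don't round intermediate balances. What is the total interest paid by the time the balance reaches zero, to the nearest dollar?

Monthly rate r = 8.8%/12 = 0.733333% = 0.00733333.
Payoff takes n = ⌈−ln(1 − rB₀/P)/ln(1+r)⌉ = ⌈45.754⌉ = 46 payments; the last is $60.41.
Total paid = 45·$80.00 + $60.41 = $3,660.41.
Total interest = total paid − principal = $3,660.41 − $3,100.00 = $560.41.

$560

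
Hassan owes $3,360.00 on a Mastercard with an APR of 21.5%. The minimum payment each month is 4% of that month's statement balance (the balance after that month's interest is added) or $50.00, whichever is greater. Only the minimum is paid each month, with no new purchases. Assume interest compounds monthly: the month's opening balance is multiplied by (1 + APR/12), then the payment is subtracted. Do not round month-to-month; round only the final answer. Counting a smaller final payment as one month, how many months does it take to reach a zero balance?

Monthly rate r = 21.5%/12 = 1.79167% = 0.0179167.
While 4% of the post-interest balance exceeds $50.00, each month B ← (B·(1+r))·(1 − 0.04), i.e. B shrinks by the factor (1+r)·0.96 = 0.9772.
This holds for months 1–44. Entering month 45 the balance is $1,217.90; 4% of the post-interest balance is now below $50.00, so the flat $50.00 minimum applies from here.
From month 45 a fixed $50.00 at rate r clears $1,217.90 in 33 more payments. Total: 44 + 33 = 77 months.

77 months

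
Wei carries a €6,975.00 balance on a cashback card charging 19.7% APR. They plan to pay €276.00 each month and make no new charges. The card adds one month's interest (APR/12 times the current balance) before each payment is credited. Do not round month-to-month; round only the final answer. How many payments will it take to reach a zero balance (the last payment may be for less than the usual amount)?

Monthly rate r = 19.7%/12 = 1.64167% = 0.0164167.
Recurrence: B ← B·(1+r) − €276.00.
Month 1: interest €114.51; balance after payment €6,813.51.
Month 2: interest €111.86; balance after payment €6,649.36.
Closed form: n = −ln(1 − rB₀/P)/ln(1+r) = −ln(0.58512)/ln(1.01642) ≈ 32.913, so the balance reaches zero during payment 33.

33 months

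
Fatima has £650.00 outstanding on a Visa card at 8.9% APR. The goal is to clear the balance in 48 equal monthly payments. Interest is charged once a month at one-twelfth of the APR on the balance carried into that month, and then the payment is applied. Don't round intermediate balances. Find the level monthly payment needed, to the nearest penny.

Monthly rate r = 8.9%/12 = 0.741667% = 0.00741667.
Level-payment amortization: P = B₀·r / (1 − (1+r)^(−n)) = 650.00·0.00741667 / (1 − 1.00742^(−48)).
Denominator 1 − (1+r)^(−48) = 0.298606582.
P = 4.82083 / 0.298606582 ≈ 16.14.

£16.14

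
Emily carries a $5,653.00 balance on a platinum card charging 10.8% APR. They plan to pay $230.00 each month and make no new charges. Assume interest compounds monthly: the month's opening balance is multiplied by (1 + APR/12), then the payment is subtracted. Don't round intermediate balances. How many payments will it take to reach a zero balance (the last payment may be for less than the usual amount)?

Monthly rate r = 10.8%/12 = 0.9% = 0.009.
Recurrence: B ← B·(1+r) − $230.00.
Month 1: interest $50.88; balance after payment $5,473.88.
Month 2: interest $49.26; balance after payment $5,293.14.
Closed form: n = −ln(1 − rB₀/P)/ln(1+r) = −ln(0.7788)/ln(1.009) ≈ 27.903, so the balance reaches zero during payment 28.

28 payments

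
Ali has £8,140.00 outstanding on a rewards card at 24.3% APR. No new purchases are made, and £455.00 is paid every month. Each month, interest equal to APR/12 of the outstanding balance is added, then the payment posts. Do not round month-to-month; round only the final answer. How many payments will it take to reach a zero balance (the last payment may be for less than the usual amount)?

23 months

Monthly rate r = 24.3%/12 = 2.025% = 0.02025.
Recurrence: B ← B·(1+r) − £455.00.
Month 1: interest £164.84; balance after payment £7,849.83.
Month 2: interest £158.96; balance after payment £7,553.79.
Closed form: n = −ln(1 − rB₀/P)/ln(1+r) = −ln(0.63773)/ln(1.02025) ≈ 22.439, so the balance reaches zero during payment 23.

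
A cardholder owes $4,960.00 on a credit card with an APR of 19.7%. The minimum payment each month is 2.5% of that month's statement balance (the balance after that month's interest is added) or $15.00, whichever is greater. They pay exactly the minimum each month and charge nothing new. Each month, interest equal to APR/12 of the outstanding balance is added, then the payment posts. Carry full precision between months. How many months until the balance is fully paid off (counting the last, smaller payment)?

300 months

Monthly rate r = 19.7%/12 = 1.64167% = 0.0164167.
While 2.5% of the post-interest balance exceeds $15.00, each month B ← (B·(1+r))·(1 − 0.025), i.e. B shrinks by the factor (1+r)·0.975 = 0.99101.
This holds for months 1–236. Entering month 237 the balance is $588.18; 2.5% of the post-interest balance is now below $15.00, so the flat $15.00 minimum applies from here.
From month 237 a fixed $15.00 at rate r clears $588.18 in 64 more payments. Total: 236 + 64 = 300 months.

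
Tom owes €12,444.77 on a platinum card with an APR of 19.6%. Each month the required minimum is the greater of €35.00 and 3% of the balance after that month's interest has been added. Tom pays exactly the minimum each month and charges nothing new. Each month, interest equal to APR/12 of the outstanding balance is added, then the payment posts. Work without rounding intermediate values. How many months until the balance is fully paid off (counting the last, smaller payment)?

215 months

Monthly rate r = 19.6%/12 = 1.63333% = 0.0163333.
While 3% of the post-interest balance exceeds €35.00, each month B ← (B·(1+r))·(1 − 0.03), i.e. B shrinks by the factor (1+r)·0.97 = 0.98584.
This holds for months 1–168. Entering month 169 the balance is €1,134.27; 3% of the post-interest balance is now below €35.00, so the flat €35.00 minimum applies from here.
From month 169 a fixed €35.00 at rate r clears €1,134.27 in 47 more payments. Total: 168 + 47 = 215 months.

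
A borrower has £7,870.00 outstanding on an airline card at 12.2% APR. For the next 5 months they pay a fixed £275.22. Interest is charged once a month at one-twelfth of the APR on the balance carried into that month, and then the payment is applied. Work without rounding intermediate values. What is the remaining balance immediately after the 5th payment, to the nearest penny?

Monthly rate r = 12.2%/12 = 1.01667% = 0.0101667.
Each month: B ← B·(1+r) − £275.22.
Month 1: interest £80.01; balance after payment £7,674.79.
Month 2: interest £78.03; balance after payment £7,477.60.
Month 3: interest £76.02; balance after payment £7,278.40.
Month 4: interest £74.00; balance after payment £7,077.18.
Month 5: interest £71.95; balance after payment £6,873.91.

£6,873.91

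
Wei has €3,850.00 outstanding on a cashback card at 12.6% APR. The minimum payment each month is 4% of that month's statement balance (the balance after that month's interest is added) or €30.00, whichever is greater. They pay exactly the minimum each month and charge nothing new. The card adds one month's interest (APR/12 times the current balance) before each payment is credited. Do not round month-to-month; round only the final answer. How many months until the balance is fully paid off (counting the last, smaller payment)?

83 months

Monthly rate r = 12.6%/12 = 1.05% = 0.0105.
While 4% of the post-interest balance exceeds €30.00, each month B ← (B·(1+r))·(1 − 0.04), i.e. B shrinks by the factor (1+r)·0.96 = 0.97008.
This holds for months 1–55. Entering month 56 the balance is €724.23; 4% of the post-interest balance is now below €30.00, so the flat €30.00 minimum applies from here.
From month 56 a fixed €30.00 at rate r clears €724.23 in 28 more payments. Total: 55 + 28 = 83 months.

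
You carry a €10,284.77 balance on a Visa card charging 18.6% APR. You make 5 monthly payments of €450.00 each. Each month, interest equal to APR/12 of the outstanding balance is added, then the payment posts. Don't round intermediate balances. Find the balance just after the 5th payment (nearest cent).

€8,786.10

Monthly rate r = 18.6%/12 = 1.55% = 0.0155.
Each month: B ← B·(1+r) − €450.00.
Month 1: interest €159.41; balance after payment €9,994.18.
Month 2: interest €154.91; balance after payment €9,699.09.
Month 3: interest €150.34; balance after payment €9,399.43.
Month 4: interest €145.69; balance after payment €9,095.12.
Month 5: interest €140.97; balance after payment €8,786.10.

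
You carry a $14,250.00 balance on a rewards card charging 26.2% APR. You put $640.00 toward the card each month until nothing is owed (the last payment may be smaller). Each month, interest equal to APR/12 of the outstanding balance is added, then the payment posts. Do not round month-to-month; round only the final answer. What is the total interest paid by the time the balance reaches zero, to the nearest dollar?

$5,480

Monthly rate r = 26.2%/12 = 2.18333% = 0.0218333.
Payoff takes n = ⌈−ln(1 − rB₀/P)/ln(1+r)⌉ = ⌈30.826⌉ = 31 payments; the last is $529.58.
Total paid = 30·$640.00 + $529.58 = $19,729.58.
Total interest = total paid − principal = $19,729.58 − $14,250.00 = $5,479.58.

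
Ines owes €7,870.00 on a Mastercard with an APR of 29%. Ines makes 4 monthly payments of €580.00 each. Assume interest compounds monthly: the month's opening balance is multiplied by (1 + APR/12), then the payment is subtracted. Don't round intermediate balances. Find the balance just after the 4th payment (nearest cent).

€6,253.33

Monthly rate r = 29%/12 = 2.41667% = 0.0241667.
Each month: B ← B·(1+r) − €580.00.
Month 1: interest €190.19; balance after payment €7,480.19.
Month 2: interest €180.77; balance after payment €7,080.96.
Month 3: interest €171.12; balance after payment €6,672.09.
Month 4: interest €161.24; balance after payment €6,253.33.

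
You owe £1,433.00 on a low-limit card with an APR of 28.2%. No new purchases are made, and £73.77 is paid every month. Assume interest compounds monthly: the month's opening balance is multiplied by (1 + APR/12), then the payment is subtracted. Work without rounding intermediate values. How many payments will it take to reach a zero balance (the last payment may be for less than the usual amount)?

Monthly rate r = 28.2%/12 = 2.35% = 0.0235.
Recurrence: B ← B·(1+r) − £73.77.
Month 1: interest £33.68; balance after payment £1,392.91.
Month 2: interest £32.73; balance after payment £1,351.87.
Closed form: n = −ln(1 − rB₀/P)/ln(1+r) = −ln(0.54351)/ln(1.0235) ≈ 26.249, so the balance reaches zero during payment 27.

27 payments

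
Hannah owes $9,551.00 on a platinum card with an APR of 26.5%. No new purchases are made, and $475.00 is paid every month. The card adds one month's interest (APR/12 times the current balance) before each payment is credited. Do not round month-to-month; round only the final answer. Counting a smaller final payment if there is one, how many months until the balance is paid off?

27 months

Monthly rate r = 26.5%/12 = 2.20833% = 0.0220833.
Recurrence: B ← B·(1+r) − $475.00.
Month 1: interest $210.92; balance after payment $9,286.92.
Month 2: interest $205.09; balance after payment $9,017.00.
Closed form: n = −ln(1 − rB₀/P)/ln(1+r) = −ln(0.55596)/ln(1.02208) ≈ 26.876, so the balance reaches zero during payment 27.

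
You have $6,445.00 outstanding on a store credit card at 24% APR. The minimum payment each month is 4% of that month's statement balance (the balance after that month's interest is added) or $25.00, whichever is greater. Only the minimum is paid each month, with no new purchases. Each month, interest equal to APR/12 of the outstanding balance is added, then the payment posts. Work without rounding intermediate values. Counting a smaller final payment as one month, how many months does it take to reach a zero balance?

Monthly rate r = 24%/12 = 2% = 0.02.
While 4% of the post-interest balance exceeds $25.00, each month B ← (B·(1+r))·(1 − 0.04), i.e. B shrinks by the factor (1+r)·0.96 = 0.9792.
This holds for months 1–112. Entering month 113 the balance is $612.10; 4% of the post-interest balance is now below $25.00, so the flat $25.00 minimum applies from here.
From month 113 a fixed $25.00 at rate r clears $612.10 in 34 more payments. Total: 112 + 34 = 146 months.

146 months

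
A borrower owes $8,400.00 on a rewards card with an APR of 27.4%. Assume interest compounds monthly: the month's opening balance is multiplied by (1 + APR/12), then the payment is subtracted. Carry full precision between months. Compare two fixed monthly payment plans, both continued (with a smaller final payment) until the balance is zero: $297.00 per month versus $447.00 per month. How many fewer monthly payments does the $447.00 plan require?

Monthly rate r = 27.4%/12 = 2.28333% = 0.0228333.
At $297.00/mo: n = ⌈−ln(1 − rB₀/P)/ln(1+r)⌉ = 46 payments (last $288.51); total interest = total paid − $8,400.00 = $5,253.51.
At $447.00/mo: 25 payments (last $370.45); total interest $2,698.45.
Payments saved = 46 − 25 = 21.

21 fewer payments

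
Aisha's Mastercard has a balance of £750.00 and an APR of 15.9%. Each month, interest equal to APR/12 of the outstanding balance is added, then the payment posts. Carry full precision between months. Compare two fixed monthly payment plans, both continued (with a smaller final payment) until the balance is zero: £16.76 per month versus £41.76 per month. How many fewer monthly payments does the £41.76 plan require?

Monthly rate r = 15.9%/12 = 1.325% = 0.01325.
At £16.76/mo: n = ⌈−ln(1 − rB₀/P)/ln(1+r)⌉ = 69 payments (last £4.72); total interest = total paid − £750.00 = £394.40.
At £41.76/mo: 21 payments (last £27.05); total interest £112.25.
Payments saved = 69 − 21 = 48.

48 fewer payments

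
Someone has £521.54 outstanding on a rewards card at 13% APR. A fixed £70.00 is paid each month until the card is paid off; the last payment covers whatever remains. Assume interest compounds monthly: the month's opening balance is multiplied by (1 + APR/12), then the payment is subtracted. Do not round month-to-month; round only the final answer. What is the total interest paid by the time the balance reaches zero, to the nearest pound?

£25

Monthly rate r = 13%/12 = 1.08333% = 0.0108333.
Payoff takes n = ⌈−ln(1 − rB₀/P)/ln(1+r)⌉ = ⌈7.810⌉ = 8 payments; the last is £56.79.
Total paid = 7·£70.00 + £56.79 = £546.79.
Total interest = total paid − principal = £546.79 − £521.54 = £25.25.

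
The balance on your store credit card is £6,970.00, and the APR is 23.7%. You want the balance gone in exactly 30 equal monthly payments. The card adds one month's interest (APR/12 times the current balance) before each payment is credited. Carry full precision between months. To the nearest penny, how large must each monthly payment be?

Monthly rate r = 23.7%/12 = 1.975% = 0.01975.
Level-payment amortization: P = B₀·r / (1 − (1+r)^(−n)) = 6970.00·0.01975 / (1 − 1.01975^(−30)).
Denominator 1 − (1+r)^(−30) = 0.443854304.
P = 137.657 / 0.443854304 ≈ 310.14.

£310.14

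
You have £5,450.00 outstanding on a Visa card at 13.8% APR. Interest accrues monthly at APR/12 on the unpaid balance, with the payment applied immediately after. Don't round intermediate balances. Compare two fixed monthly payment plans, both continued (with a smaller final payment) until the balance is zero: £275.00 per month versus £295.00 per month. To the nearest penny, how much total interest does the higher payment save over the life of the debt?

£59.00

Monthly rate r = 13.8%/12 = 1.15% = 0.0115.
At £275.00/mo: n = ⌈−ln(1 − rB₀/P)/ln(1+r)⌉ = 23 payments (last £171.05); total interest = total paid − £5,450.00 = £771.05.
At £295.00/mo: 21 payments (last £262.05); total interest £712.05.
Interest saved = £771.05 − £712.05 = £59.00.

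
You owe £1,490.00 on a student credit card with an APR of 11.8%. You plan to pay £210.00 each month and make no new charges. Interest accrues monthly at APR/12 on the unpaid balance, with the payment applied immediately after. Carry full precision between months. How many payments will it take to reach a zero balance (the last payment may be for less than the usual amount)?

Monthly rate r = 11.8%/12 = 0.983333% = 0.00983333.
Recurrence: B ← B·(1+r) − £210.00.
Month 1: interest £14.65; balance after payment £1,294.65.
Month 2: interest £12.73; balance after payment £1,097.38.
Closed form: n = −ln(1 − rB₀/P)/ln(1+r) = −ln(0.93023)/ln(1.00983) ≈ 7.391, so the balance reaches zero during payment 8.

8 months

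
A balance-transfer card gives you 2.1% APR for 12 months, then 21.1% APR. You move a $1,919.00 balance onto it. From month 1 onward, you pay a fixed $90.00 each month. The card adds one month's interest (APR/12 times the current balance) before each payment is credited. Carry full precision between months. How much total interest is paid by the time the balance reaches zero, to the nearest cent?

Promo months 1–12 at r₀ = 2.1%/12 = 0.00175; months 13+ at r₁ = 21.1%/12 = 0.0175833.
After month 12: iterate B ← B·(1+r₀) − $90.00 for 12 months → $869.23.
Then at r₁ with $90.00/mo: n₂ = −ln(1 − r₁·B/P)/ln(1+r₁) ≈ 10.68 → 11 more payments.
Total paid = 22·$90.00 + $61.15 = $2,041.15; interest = $2,041.15 − $1,919.00 = $122.15.

$122.15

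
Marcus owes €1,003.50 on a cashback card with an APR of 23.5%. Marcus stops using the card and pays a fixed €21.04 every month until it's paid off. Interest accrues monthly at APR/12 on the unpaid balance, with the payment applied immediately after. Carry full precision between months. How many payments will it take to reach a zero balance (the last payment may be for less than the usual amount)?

141 months

Monthly rate r = 23.5%/12 = 1.95833% = 0.0195833.
Recurrence: B ← B·(1+r) − €21.04.
Month 1: interest €19.65; balance after payment €1,002.11.
Month 2: interest €19.62; balance after payment €1,000.70.
Closed form: n = −ln(1 − rB₀/P)/ln(1+r) = −ln(0.065976)/ln(1.01958) ≈ 140.170, so the balance reaches zero during payment 141.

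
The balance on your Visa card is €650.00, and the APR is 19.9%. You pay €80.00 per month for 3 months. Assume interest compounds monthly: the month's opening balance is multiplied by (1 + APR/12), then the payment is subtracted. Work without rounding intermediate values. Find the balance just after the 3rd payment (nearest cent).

Monthly rate r = 19.9%/12 = 1.65833% = 0.0165833.
Each month: B ← B·(1+r) − €80.00.
Month 1: interest €10.78; balance after payment €580.78.
Month 2: interest €9.63; balance after payment €510.41.
Month 3: interest €8.46; balance after payment €438.87.

€438.87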